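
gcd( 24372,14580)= 36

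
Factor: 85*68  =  2^2 * 5^1*17^2 = 5780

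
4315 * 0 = 0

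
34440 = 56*615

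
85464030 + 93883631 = 179347661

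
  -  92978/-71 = 1309 + 39/71 = 1309.55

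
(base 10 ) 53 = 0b110101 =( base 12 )45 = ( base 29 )1O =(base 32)1L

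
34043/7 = 34043/7 = 4863.29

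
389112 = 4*97278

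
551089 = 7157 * 77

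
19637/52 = 19637/52 = 377.63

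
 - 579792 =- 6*96632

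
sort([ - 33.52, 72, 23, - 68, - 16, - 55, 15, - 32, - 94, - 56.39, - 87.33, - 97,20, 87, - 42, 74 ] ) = [-97,-94, - 87.33, - 68, - 56.39 , - 55 , - 42, - 33.52,-32, - 16 , 15,20,23, 72,  74, 87]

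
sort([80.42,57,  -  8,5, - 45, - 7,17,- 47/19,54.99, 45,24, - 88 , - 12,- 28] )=[-88, - 45, - 28, - 12 , - 8, - 7, -47/19, 5,17 , 24,45, 54.99,57, 80.42] 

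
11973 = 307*39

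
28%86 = 28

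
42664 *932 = 39762848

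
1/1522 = 1/1522 = 0.00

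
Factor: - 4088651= -7^1*359^1*1627^1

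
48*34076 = 1635648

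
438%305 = 133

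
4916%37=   32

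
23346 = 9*2594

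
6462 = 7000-538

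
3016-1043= 1973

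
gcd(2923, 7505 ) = 79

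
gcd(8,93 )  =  1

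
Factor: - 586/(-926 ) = 293/463  =  293^1 * 463^ ( - 1)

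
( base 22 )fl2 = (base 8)17054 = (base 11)5892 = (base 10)7724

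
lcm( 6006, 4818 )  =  438438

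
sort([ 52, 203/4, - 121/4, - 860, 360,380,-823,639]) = [  -  860, - 823, - 121/4, 203/4, 52 , 360,380,639 ]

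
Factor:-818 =-2^1 * 409^1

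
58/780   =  29/390 = 0.07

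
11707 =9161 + 2546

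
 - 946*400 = - 378400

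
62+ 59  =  121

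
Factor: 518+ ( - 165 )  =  353 = 353^1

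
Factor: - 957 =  - 3^1*11^1*29^1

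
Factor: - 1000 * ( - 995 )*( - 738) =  - 734310000=- 2^4*3^2*5^4*41^1* 199^1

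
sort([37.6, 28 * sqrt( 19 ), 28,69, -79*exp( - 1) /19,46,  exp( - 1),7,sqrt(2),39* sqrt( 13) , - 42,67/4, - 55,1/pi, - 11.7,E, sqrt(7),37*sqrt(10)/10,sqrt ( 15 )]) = [ - 55, - 42, - 11.7, - 79*exp( - 1) /19,1/pi,exp( - 1 ),sqrt( 2),  sqrt( 7),E,  sqrt(15),7,37*sqrt(10 ) /10,  67/4, 28, 37.6,46,69, 28*sqrt(19 ), 39*sqrt (13) ]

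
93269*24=2238456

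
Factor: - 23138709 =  - 3^1*11^2*63743^1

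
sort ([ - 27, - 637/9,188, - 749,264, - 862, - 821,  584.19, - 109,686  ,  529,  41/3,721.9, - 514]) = [ - 862, - 821 , - 749, - 514, - 109,  -  637/9, - 27, 41/3, 188,264, 529 , 584.19, 686, 721.9]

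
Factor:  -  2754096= - 2^4*3^1*  181^1*317^1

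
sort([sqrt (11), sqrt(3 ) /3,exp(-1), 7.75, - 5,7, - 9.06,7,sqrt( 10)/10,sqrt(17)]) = [  -  9.06, - 5, sqrt (10)/10,exp( - 1 )  ,  sqrt( 3)/3 , sqrt(11), sqrt(17), 7,  7, 7.75]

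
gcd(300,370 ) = 10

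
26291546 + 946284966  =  972576512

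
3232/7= 461+5/7 = 461.71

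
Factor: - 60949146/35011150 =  - 30474573/17505575  =  - 3^1*5^( - 2 ) * 43^1*337^1*701^1*700223^ ( - 1 ) 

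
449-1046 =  - 597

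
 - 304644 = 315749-620393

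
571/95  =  6 + 1/95 = 6.01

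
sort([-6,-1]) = [- 6,  -  1 ] 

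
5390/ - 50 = -108 + 1/5 = -107.80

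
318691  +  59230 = 377921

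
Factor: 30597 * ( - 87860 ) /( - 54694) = 58440270/1189 = 2^1*3^1*5^1 * 7^1*29^( - 1) * 31^1*41^( - 1)*47^1*191^1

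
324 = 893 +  - 569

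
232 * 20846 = 4836272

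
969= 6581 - 5612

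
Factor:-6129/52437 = - 9/77 = - 3^2*  7^( - 1 )*11^( - 1 )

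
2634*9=23706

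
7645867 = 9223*829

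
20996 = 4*5249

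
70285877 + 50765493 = 121051370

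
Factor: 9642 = 2^1*3^1*1607^1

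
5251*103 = 540853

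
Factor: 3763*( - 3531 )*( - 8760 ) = 2^3*  3^2*5^1*11^1 * 53^1 * 71^1 *73^1*107^1 = 116395460280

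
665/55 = 12 + 1/11 = 12.09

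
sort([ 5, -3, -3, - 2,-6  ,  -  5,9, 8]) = [  -  6,  -  5, - 3,-3, -2, 5, 8 , 9 ] 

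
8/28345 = 8/28345 = 0.00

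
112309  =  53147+59162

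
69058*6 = 414348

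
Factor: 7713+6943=14656 = 2^6*229^1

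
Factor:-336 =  - 2^4*3^1*7^1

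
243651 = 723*337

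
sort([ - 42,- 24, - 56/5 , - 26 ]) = [ - 42,  -  26,-24, - 56/5 ] 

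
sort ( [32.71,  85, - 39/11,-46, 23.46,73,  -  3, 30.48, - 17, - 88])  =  [ -88,-46,-17,  -  39/11,-3,23.46,30.48,32.71,73,  85] 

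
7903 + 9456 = 17359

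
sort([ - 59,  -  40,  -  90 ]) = [  -  90, - 59, - 40 ]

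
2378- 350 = 2028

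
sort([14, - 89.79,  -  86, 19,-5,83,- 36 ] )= [-89.79, - 86, - 36, - 5,14,  19, 83] 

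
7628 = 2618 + 5010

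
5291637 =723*7319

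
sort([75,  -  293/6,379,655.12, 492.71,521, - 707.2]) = [ - 707.2, - 293/6,75,  379,492.71, 521,655.12]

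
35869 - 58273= -22404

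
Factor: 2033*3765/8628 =2^(-2) * 5^1 *19^1 * 107^1*251^1 * 719^( - 1 ) = 2551415/2876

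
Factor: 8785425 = 3^1*5^2*11^1*23^1*463^1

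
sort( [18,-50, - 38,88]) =[ - 50, - 38,18, 88]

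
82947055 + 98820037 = 181767092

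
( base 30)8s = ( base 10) 268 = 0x10c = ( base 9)327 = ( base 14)152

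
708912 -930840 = -221928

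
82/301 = 82/301=0.27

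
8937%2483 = 1488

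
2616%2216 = 400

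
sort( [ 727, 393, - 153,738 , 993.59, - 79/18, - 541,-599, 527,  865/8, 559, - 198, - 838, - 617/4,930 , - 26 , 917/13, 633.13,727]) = [ - 838, - 599,-541 , - 198, - 617/4,  -  153,-26,-79/18, 917/13,865/8,393,527, 559,633.13, 727,727,738, 930,993.59]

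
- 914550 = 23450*( - 39)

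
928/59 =928/59= 15.73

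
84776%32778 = 19220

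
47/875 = 47/875 = 0.05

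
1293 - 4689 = -3396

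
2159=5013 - 2854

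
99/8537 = 99/8537  =  0.01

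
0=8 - 8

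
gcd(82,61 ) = 1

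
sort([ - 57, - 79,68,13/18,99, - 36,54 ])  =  [ - 79,-57, - 36,13/18, 54, 68,99]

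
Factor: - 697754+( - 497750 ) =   -  1195504 = - 2^4*74719^1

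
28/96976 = 7/24244 = 0.00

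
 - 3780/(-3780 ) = 1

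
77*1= 77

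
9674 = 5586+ 4088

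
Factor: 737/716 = 2^ ( - 2)*11^1 * 67^1*179^( - 1)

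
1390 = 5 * 278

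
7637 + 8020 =15657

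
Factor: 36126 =2^1*3^4*223^1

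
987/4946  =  987/4946 = 0.20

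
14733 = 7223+7510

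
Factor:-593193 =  - 3^1*23^1 * 8597^1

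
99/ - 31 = -99/31= - 3.19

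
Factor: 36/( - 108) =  - 3^( - 1) = -1/3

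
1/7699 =1/7699 = 0.00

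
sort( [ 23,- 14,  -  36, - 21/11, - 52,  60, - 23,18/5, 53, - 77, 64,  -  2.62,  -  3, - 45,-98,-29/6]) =[ - 98, - 77,-52, - 45, - 36, - 23, -14, - 29/6, - 3,  -  2.62, - 21/11,18/5,  23,53, 60, 64]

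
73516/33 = 73516/33  =  2227.76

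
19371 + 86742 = 106113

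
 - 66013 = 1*( -66013)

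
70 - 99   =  - 29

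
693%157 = 65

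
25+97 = 122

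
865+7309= 8174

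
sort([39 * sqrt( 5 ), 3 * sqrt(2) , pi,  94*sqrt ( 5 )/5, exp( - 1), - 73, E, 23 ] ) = [ - 73, exp( - 1),E,pi, 3 * sqrt( 2 ),23 , 94*sqrt (5 ) /5, 39 * sqrt( 5)]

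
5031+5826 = 10857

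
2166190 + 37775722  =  39941912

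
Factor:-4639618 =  - 2^1 * 2319809^1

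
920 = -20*( - 46 ) 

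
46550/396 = 23275/198= 117.55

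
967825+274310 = 1242135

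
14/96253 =14/96253 = 0.00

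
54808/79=54808/79 = 693.77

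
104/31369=8/2413  =  0.00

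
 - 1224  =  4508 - 5732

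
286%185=101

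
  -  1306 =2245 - 3551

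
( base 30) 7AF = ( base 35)5E0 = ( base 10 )6615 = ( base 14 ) 25A7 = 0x19D7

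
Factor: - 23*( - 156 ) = 2^2*3^1*13^1*23^1 = 3588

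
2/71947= 2/71947 = 0.00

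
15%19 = 15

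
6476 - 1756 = 4720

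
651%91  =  14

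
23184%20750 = 2434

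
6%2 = 0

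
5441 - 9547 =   -  4106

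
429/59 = 7+16/59 = 7.27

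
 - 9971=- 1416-8555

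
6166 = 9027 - 2861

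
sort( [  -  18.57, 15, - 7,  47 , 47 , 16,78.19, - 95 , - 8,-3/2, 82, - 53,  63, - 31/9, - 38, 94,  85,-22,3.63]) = [ - 95, - 53,  -  38, - 22, - 18.57 ,-8,-7 ,  -  31/9, - 3/2 , 3.63,15, 16,  47,47,  63,78.19, 82,85, 94 ] 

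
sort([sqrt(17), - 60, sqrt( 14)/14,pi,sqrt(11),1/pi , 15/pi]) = [ -60,sqrt(14 ) /14,1/pi,pi,sqrt(11),sqrt(17),15/pi ] 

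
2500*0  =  0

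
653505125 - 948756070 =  - 295250945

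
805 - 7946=-7141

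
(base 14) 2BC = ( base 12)3A6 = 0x22e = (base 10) 558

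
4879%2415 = 49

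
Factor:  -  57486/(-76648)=2^( - 2)*3^1=3/4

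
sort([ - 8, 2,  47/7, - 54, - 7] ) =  [  -  54, - 8, - 7,2, 47/7 ] 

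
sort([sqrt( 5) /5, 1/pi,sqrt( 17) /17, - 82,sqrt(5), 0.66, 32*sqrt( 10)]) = [ - 82, sqrt( 17 ) /17,1/pi,  sqrt(5 ) /5,0.66,sqrt( 5), 32*sqrt( 10) ]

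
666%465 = 201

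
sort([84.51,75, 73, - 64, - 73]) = [ - 73, - 64,73,75, 84.51] 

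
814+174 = 988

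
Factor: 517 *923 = 11^1*13^1 * 47^1*71^1 = 477191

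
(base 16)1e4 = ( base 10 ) 484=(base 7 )1261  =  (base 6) 2124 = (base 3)122221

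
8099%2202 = 1493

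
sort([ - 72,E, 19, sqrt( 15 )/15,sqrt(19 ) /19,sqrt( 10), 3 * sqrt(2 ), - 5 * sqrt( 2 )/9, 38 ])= [ - 72, - 5*sqrt( 2 ) /9, sqrt( 19)/19,  sqrt( 15 )/15, E,sqrt( 10),3*sqrt( 2 ), 19, 38] 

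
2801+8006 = 10807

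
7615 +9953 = 17568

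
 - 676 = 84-760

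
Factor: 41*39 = 1599 = 3^1*13^1*41^1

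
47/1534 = 47/1534 = 0.03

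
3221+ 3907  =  7128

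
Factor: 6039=3^2*11^1*61^1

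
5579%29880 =5579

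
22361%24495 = 22361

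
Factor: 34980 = 2^2*3^1*5^1*11^1*53^1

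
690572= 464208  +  226364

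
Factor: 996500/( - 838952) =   -  2^(-1)*5^3*1993^1*104869^ ( -1)  =  -  249125/209738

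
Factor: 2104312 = 2^3*7^1*53^1 * 709^1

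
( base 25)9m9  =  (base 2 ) 1100000101000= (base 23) bfk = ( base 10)6184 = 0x1828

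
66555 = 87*765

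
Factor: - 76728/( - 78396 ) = 46/47 = 2^1*23^1*47^(  -  1 ) 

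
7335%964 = 587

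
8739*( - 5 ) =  - 43695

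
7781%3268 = 1245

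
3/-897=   -  1+298/299 = -0.00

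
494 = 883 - 389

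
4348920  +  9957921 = 14306841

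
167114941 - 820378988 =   -  653264047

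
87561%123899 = 87561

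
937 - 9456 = -8519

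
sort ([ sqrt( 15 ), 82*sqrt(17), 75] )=[ sqrt(15), 75,82*sqrt( 17) ] 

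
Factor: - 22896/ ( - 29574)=2^3*3^1*31^(-1) =24/31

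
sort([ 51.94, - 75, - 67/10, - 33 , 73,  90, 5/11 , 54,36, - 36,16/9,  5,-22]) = [ - 75, - 36, - 33, - 22,-67/10  ,  5/11,16/9 , 5,36,51.94,54,  73, 90 ]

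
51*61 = 3111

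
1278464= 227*5632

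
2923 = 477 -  - 2446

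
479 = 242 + 237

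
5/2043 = 5/2043 = 0.00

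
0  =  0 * 5520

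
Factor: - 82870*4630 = - 2^2 * 5^2*463^1*8287^1 = - 383688100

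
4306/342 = 2153/171= 12.59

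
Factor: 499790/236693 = 530/251 = 2^1*5^1*53^1 *251^( - 1) 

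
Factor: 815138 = 2^1 * 19^2*1129^1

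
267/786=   89/262=0.34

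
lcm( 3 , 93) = 93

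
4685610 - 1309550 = 3376060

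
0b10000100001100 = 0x210C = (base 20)1130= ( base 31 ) 8OS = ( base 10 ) 8460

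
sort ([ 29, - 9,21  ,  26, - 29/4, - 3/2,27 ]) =[ - 9, - 29/4, - 3/2, 21, 26 , 27, 29 ]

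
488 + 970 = 1458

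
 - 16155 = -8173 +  - 7982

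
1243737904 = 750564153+493173751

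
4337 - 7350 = - 3013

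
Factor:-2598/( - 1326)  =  13^ ( - 1 )*17^(-1 )  *433^1= 433/221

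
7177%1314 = 607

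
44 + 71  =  115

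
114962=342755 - 227793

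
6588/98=67+11/49 = 67.22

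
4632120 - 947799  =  3684321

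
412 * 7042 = 2901304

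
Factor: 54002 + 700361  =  487^1*1549^1 = 754363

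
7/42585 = 7/42585 =0.00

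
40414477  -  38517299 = 1897178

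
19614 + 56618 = 76232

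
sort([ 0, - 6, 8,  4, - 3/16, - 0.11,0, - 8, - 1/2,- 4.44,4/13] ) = [ - 8, - 6, - 4.44, - 1/2,  -  3/16, - 0.11,  0, 0 , 4/13, 4, 8]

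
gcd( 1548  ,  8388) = 36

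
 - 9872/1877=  - 9872/1877 = - 5.26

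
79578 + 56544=136122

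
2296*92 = 211232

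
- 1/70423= -1 + 70422/70423  =  - 0.00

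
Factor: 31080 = 2^3*3^1*5^1*7^1*37^1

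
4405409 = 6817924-2412515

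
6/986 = 3/493 = 0.01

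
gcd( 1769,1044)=29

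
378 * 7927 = 2996406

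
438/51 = 146/17 = 8.59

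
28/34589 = 28/34589 = 0.00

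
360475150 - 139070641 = 221404509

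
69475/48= 1447+19/48 = 1447.40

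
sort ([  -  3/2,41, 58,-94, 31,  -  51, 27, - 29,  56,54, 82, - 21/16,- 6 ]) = [ - 94, - 51, - 29, - 6,  -  3/2 , - 21/16,  27,31, 41,54, 56, 58, 82 ] 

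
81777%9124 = 8785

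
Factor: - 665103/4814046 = - 2^(- 1 ) * 3^ ( - 2)*59^ ( - 1 )*73^1 * 1511^(-1 ) * 3037^1 = - 221701/1604682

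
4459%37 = 19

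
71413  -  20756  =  50657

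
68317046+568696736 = 637013782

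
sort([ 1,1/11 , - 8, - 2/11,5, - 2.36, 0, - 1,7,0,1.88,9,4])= [ - 8, - 2.36, - 1, - 2/11, 0,0,1/11,1, 1.88,4, 5,7, 9 ] 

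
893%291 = 20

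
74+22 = 96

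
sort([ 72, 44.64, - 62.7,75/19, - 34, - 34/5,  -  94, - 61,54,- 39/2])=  [ - 94, - 62.7, - 61 , - 34,  -  39/2, - 34/5,75/19,44.64,54,72]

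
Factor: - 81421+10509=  - 70912 = - 2^8*277^1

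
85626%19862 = 6178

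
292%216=76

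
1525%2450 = 1525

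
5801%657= 545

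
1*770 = 770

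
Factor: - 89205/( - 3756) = 95/4 = 2^( - 2 )*5^1*19^1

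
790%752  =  38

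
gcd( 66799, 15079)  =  1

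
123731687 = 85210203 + 38521484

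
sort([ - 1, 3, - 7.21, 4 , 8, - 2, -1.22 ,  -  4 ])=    [ - 7.21, - 4, - 2, - 1.22,-1, 3 , 4,8 ]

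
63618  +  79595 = 143213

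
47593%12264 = 10801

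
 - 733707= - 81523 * 9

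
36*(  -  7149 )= - 257364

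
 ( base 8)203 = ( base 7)245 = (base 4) 2003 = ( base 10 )131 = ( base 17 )7C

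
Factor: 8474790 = 2^1*3^1*5^1*282493^1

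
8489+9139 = 17628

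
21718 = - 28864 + 50582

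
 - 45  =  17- 62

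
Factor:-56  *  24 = -2^6 * 3^1*7^1 = - 1344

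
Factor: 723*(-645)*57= - 3^3*5^1 * 19^1*43^1*241^1 = -26581095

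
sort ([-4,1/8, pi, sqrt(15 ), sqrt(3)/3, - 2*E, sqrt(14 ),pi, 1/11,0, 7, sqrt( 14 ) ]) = [ - 2 * E,-4,0, 1/11,1/8,  sqrt( 3 )/3,pi,pi, sqrt( 14) , sqrt ( 14),  sqrt(15 ) , 7] 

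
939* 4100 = 3849900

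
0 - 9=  - 9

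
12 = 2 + 10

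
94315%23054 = 2099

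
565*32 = 18080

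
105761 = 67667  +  38094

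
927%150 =27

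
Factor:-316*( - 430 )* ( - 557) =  - 2^3 * 5^1* 43^1 * 79^1*557^1 =- 75685160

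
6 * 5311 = 31866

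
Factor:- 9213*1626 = -2^1*3^2*37^1* 83^1*271^1  =  -14980338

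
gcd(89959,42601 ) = 1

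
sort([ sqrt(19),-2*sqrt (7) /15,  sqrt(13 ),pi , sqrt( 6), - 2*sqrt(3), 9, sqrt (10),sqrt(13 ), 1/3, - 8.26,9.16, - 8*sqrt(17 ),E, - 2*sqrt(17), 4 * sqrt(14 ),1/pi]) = [  -  8*sqrt(17),-8.26,- 2*sqrt(17 ),  -  2*sqrt( 3 ), - 2*sqrt(7 )/15, 1/pi,1/3,sqrt(6),E,pi , sqrt( 10 ),sqrt(13),sqrt( 13), sqrt(19 ),9 , 9.16,4*sqrt(14 )] 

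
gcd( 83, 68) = 1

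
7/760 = 7/760= 0.01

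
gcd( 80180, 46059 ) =1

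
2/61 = 2/61 = 0.03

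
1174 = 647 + 527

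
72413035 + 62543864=134956899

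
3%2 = 1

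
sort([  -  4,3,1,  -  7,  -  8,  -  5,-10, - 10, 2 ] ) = [-10,-10,-8,-7,-5, - 4, 1,2,3 ]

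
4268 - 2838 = 1430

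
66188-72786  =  -6598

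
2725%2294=431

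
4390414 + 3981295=8371709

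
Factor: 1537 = 29^1*53^1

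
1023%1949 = 1023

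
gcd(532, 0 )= 532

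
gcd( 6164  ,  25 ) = 1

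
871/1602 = 871/1602 = 0.54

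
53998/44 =26999/22 = 1227.23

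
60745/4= 60745/4=15186.25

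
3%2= 1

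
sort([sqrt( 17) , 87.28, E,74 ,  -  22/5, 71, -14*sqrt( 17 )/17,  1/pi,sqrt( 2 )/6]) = [ - 22/5,- 14  *  sqrt (17)/17, sqrt( 2)/6,1/pi, E , sqrt( 17)  ,  71,74, 87.28]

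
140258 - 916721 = -776463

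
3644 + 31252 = 34896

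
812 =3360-2548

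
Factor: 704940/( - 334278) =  - 2^1* 3^( - 1) * 5^1* 7^( - 2 ) *31^1 = -310/147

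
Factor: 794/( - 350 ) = -397/175= -5^ ( - 2)*7^( - 1)*397^1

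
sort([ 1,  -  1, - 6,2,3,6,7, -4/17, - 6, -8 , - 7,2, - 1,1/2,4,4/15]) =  [ - 8, - 7, - 6,- 6, - 1 , - 1, - 4/17,4/15,1/2, 1,2, 2,3,4,6, 7 ]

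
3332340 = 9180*363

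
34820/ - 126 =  - 277 +41/63 = - 276.35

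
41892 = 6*6982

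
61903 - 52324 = 9579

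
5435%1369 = 1328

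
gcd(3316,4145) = 829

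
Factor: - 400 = - 2^4 *5^2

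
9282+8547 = 17829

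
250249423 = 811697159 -561447736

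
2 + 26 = 28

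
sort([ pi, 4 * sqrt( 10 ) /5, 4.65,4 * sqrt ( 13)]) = [4*sqrt( 10 ) /5, pi,4.65 , 4*sqrt( 13)] 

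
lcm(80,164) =3280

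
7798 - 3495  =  4303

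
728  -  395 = 333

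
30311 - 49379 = - 19068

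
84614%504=446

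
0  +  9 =9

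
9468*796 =7536528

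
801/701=1 + 100/701= 1.14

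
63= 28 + 35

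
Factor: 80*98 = 2^5*5^1 * 7^2 = 7840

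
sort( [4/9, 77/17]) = [ 4/9,77/17 ]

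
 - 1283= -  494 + - 789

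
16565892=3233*5124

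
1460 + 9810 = 11270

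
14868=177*84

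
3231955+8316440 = 11548395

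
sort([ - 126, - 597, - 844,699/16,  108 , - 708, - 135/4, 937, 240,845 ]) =[  -  844, - 708, - 597, - 126, - 135/4, 699/16,108,240, 845,937 ]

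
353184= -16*( - 22074 )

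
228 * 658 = 150024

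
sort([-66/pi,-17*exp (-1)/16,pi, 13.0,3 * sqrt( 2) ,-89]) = [ - 89,-66/pi,-17* exp (-1) /16,pi,3*sqrt(2) , 13.0]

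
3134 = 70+3064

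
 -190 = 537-727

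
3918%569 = 504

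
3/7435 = 3/7435 = 0.00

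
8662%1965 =802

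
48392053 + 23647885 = 72039938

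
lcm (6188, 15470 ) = 30940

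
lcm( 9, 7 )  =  63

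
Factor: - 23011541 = -7^1*359^1 *9157^1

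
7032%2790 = 1452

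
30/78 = 5/13 = 0.38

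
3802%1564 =674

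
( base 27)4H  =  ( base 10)125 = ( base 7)236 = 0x7d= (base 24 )55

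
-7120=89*( - 80)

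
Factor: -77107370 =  - 2^1*5^1*1933^1*3989^1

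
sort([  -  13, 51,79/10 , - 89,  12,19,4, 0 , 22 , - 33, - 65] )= [ - 89 , - 65, - 33, - 13,0,4,79/10,12, 19  ,  22, 51 ]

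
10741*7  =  75187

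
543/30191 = 543/30191 = 0.02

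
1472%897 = 575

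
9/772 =9/772 = 0.01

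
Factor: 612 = 2^2 * 3^2*17^1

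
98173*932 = 91497236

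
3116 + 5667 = 8783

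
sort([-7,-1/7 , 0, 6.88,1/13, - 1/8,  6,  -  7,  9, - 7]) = [ - 7, - 7, - 7,  -  1/7,  -  1/8,  0, 1/13,6,6.88,9]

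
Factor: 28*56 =1568 = 2^5*7^2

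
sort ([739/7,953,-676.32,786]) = [ - 676.32, 739/7, 786, 953]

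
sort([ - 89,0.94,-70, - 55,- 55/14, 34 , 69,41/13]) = [ - 89,- 70,-55, - 55/14,0.94,41/13, 34,69]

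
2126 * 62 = 131812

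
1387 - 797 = 590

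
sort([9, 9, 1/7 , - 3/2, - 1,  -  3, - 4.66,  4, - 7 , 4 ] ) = [ - 7, - 4.66, - 3, - 3/2  , - 1 , 1/7,4,4 , 9,9 ] 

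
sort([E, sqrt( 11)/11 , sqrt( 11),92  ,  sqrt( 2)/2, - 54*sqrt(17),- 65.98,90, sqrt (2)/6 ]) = [ - 54*sqrt( 17 ), - 65.98, sqrt ( 2)/6,sqrt(11 )/11,sqrt( 2 ) /2, E, sqrt(11),90 , 92]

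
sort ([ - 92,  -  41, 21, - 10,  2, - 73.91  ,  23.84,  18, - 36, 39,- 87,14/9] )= [ - 92, - 87, - 73.91,-41,  -  36,-10, 14/9, 2 , 18, 21,23.84,  39]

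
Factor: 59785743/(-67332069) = -3^ (  -  1)*7^(-1) * 71^( - 1 )*15053^( -1 )*19928581^1 = -  19928581/22444023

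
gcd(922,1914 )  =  2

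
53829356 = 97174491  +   - 43345135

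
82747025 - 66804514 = 15942511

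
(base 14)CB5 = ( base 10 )2511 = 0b100111001111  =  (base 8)4717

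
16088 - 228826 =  - 212738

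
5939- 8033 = -2094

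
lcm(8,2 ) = 8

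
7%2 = 1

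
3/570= 1/190 =0.01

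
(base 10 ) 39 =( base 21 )1i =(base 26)1D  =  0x27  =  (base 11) 36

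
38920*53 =2062760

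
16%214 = 16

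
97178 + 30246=127424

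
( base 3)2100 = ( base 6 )143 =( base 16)3F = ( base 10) 63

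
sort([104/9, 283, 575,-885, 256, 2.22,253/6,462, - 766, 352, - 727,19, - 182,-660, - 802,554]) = [ - 885, - 802,-766, - 727,-660,  -  182,  2.22,104/9,19,  253/6, 256,  283,352,462 , 554, 575 ]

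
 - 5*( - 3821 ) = 19105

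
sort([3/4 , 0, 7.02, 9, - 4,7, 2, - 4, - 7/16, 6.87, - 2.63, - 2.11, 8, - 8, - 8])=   [ - 8,-8, - 4, - 4, - 2.63, - 2.11, - 7/16,0 , 3/4, 2, 6.87,7, 7.02,8,9 ]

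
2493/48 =51 + 15/16=51.94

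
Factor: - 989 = -23^1*43^1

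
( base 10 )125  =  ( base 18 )6h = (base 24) 55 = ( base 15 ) 85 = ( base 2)1111101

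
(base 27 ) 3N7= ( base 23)579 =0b101011111111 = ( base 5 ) 42230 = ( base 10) 2815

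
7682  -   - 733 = 8415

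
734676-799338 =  - 64662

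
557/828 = 557/828=0.67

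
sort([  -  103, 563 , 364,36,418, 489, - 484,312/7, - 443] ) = [ - 484, - 443,  -  103, 36, 312/7, 364,418,  489,563]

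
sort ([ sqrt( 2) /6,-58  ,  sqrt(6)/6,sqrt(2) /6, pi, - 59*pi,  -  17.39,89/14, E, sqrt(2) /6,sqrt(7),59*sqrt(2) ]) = [ - 59 * pi, - 58,-17.39,sqrt ( 2) /6,sqrt( 2)/6, sqrt(2 ) /6  ,  sqrt( 6)/6, sqrt( 7),E,pi,89/14,59*sqrt(2 )]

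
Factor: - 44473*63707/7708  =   - 2833241411/7708= - 2^(-2)*7^1*11^1 * 13^1*19^1*41^( - 1) * 47^ (-1) * 311^1*479^1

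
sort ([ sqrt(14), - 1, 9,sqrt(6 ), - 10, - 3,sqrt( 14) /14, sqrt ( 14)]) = [ - 10, - 3, - 1,sqrt( 14) /14,sqrt(6), sqrt( 14), sqrt(14), 9]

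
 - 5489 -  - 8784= 3295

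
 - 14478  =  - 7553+-6925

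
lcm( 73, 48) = 3504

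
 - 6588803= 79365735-85954538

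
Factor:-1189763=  - 1189763^1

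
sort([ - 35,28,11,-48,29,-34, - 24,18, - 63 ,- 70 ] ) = [ - 70 , - 63,  -  48 , - 35,-34, - 24,11 , 18,28,29 ] 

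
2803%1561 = 1242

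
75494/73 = 1034+ 12/73=1034.16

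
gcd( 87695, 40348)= 1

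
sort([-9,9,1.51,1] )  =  [-9,1,1.51,9 ] 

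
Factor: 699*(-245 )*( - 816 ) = 2^4*3^2*5^1*7^2*17^1*233^1 = 139744080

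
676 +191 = 867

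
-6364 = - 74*86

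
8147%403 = 87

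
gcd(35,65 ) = 5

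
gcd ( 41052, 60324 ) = 132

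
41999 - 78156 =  - 36157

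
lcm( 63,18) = 126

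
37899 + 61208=99107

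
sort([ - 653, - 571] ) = [ - 653, - 571]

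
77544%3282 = 2058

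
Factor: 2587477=19^1*23^1* 31^1*191^1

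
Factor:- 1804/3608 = -1/2 = - 2^(-1 )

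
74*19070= 1411180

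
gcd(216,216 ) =216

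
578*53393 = 30861154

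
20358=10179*2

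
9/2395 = 9/2395 = 0.00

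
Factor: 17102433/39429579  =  5700811/13143193= 7^(-1) * 17^( - 1 )*19^( - 1)*43^1*233^1*569^1*  5813^( - 1) 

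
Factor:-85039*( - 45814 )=2^1*277^1*307^1*22907^1 =3895976746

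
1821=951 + 870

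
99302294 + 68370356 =167672650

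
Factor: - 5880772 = -2^2*1470193^1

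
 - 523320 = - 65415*8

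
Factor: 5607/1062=2^( - 1) * 7^1*59^( - 1)*89^1 = 623/118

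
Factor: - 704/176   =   - 2^2 = - 4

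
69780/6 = 11630 = 11630.00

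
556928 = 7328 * 76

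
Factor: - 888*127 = - 2^3 * 3^1 * 37^1* 127^1 = - 112776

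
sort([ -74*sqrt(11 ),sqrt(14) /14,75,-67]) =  [ - 74*sqrt (11 ), - 67, sqrt( 14 ) /14,75] 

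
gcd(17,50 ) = 1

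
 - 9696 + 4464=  - 5232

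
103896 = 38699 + 65197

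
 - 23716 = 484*( - 49 ) 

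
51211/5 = 10242 + 1/5 = 10242.20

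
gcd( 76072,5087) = 1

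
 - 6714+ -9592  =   - 16306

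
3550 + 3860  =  7410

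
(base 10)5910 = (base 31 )64k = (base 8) 13426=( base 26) 8j8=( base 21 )d89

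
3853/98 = 3853/98 = 39.32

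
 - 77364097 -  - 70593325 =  - 6770772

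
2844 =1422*2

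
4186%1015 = 126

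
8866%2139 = 310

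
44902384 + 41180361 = 86082745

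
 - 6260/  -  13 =6260/13 = 481.54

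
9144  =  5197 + 3947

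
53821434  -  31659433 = 22162001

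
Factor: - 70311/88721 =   -  3^1  *  23^1*1019^1 * 88721^( - 1) 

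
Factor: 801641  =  801641^1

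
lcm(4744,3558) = 14232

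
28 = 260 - 232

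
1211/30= 1211/30 = 40.37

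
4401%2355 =2046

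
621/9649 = 621/9649 = 0.06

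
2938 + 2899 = 5837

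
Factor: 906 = 2^1* 3^1 * 151^1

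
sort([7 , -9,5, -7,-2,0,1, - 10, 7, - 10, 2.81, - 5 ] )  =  [ - 10,  -  10, - 9, - 7, - 5,-2,  0, 1 , 2.81 , 5 , 7  ,  7 ]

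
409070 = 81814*5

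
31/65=31/65 =0.48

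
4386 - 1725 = 2661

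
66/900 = 11/150 = 0.07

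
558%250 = 58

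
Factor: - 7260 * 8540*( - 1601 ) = 99262640400 =2^4*3^1*5^2 * 7^1*11^2*61^1*1601^1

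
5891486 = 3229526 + 2661960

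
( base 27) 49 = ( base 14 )85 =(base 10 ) 117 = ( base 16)75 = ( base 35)3c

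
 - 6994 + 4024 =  - 2970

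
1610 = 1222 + 388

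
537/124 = 4+41/124 = 4.33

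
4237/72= 4237/72 = 58.85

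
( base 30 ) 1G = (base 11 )42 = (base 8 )56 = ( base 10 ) 46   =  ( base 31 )1f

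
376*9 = 3384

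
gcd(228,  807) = 3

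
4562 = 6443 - 1881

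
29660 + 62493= 92153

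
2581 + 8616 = 11197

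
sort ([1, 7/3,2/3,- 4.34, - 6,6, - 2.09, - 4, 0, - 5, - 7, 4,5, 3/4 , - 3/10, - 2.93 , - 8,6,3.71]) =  [ - 8, - 7, - 6, - 5, - 4.34,- 4, - 2.93, - 2.09, - 3/10 , 0,2/3, 3/4,1,7/3, 3.71,  4 , 5, 6,6 ] 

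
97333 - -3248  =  100581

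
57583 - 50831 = 6752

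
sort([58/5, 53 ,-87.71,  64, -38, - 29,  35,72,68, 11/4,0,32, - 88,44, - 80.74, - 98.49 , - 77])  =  [ - 98.49, - 88, - 87.71,-80.74, - 77, - 38, -29,0, 11/4,  58/5,32,35,44,53, 64,68, 72 ]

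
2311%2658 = 2311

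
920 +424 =1344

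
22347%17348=4999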